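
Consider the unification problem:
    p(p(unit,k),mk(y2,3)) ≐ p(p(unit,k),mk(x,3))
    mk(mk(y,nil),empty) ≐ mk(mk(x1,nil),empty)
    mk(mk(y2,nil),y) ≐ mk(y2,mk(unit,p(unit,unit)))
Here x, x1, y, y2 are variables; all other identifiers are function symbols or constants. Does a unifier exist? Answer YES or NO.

NO

Decompose p/2: p(unit,k) ≐ p(unit,k),  mk(y2,3) ≐ mk(x,3).
Delete trivial equation p(unit,k) ≐ p(unit,k).
Decompose mk/2: y2 ≐ x,  3 ≐ 3.
Bind y2 := x; substituting into the one remaining equation that mentions y2 gives: mk(mk(x,nil),y) ≐ mk(x,mk(unit,p(unit,unit))).
Delete trivial equation 3 ≐ 3.
Decompose mk/2: mk(y,nil) ≐ mk(x1,nil),  empty ≐ empty.
Decompose mk/2: y ≐ x1,  nil ≐ nil.
Bind y := x1; substituting into the one remaining equation that mentions y gives: mk(mk(x,nil),x1) ≐ mk(x,mk(unit,p(unit,unit))).
Delete trivial equation nil ≐ nil.
Delete trivial equation empty ≐ empty.
Decompose mk/2: mk(x,nil) ≐ x,  x1 ≐ mk(unit,p(unit,unit)).
Occurs check fails: x occurs in mk(x,nil); the equation x ≐ mk(x,nil) has no finite solution.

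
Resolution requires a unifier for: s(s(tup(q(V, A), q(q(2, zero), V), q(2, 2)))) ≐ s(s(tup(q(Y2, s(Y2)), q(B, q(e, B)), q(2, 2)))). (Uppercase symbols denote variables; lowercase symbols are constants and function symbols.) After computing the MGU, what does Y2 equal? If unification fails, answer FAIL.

Decompose s/1: s(tup(q(V, A), q(q(2, zero), V), q(2, 2))) ≐ s(tup(q(Y2, s(Y2)), q(B, q(e, B)), q(2, 2))).
Decompose s/1: tup(q(V, A), q(q(2, zero), V), q(2, 2)) ≐ tup(q(Y2, s(Y2)), q(B, q(e, B)), q(2, 2)).
Decompose tup/3: q(V, A) ≐ q(Y2, s(Y2)),  q(q(2, zero), V) ≐ q(B, q(e, B)),  q(2, 2) ≐ q(2, 2).
Decompose q/2: V ≐ Y2,  A ≐ s(Y2).
Bind V := Y2; substituting into the one remaining equation that mentions V gives: q(q(2, zero), Y2) ≐ q(B, q(e, B)).
Bind A := s(Y2); no other remaining equation mentions A.
Decompose q/2: q(2, zero) ≐ B,  Y2 ≐ q(e, B).
Bind B := q(2, zero); substituting into the one remaining equation that mentions B gives: Y2 ≐ q(e, q(2, zero)).
Bind Y2 := q(e, q(2, zero)); no other remaining equation mentions Y2. Substituting into the earlier bindings gives V := q(e, q(2, zero)), A := s(q(e, q(2, zero))).
Delete trivial equation q(2, 2) ≐ q(2, 2).
MGU = { V := q(e, q(2, zero)), A := s(q(e, q(2, zero))), B := q(2, zero), Y2 := q(e, q(2, zero)) }, so Y2 := q(e, q(2, zero)).

q(e, q(2, zero))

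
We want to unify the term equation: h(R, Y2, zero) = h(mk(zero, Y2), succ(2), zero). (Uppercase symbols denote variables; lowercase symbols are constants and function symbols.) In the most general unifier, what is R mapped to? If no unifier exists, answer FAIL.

mk(zero, succ(2))

Decompose h/3: R = mk(zero, Y2),  Y2 = succ(2),  zero = zero.
Bind R := mk(zero, Y2); no other remaining equation mentions R.
Bind Y2 := succ(2); no other remaining equation mentions Y2. Substituting into the earlier binding gives R := mk(zero, succ(2)).
Delete trivial equation zero = zero.
MGU = { R := mk(zero, succ(2)), Y2 := succ(2) }, so R := mk(zero, succ(2)).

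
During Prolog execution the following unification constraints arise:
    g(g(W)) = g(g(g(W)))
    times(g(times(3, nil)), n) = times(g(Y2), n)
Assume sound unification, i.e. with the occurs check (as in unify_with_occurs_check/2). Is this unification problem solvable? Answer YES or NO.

NO

Decompose g/1: g(W) = g(g(W)).
Decompose g/1: W = g(W).
Occurs check fails: W occurs in g(W); the equation W = g(W) has no finite solution.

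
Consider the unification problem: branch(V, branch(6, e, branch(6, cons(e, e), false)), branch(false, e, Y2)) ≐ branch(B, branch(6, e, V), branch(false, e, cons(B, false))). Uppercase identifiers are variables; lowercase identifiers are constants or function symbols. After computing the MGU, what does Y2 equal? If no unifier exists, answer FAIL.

Decompose branch/3: V ≐ B,  branch(6, e, branch(6, cons(e, e), false)) ≐ branch(6, e, V),  branch(false, e, Y2) ≐ branch(false, e, cons(B, false)).
Bind V := B; substituting into the one remaining equation that mentions V gives: branch(6, e, branch(6, cons(e, e), false)) ≐ branch(6, e, B).
Decompose branch/3: 6 ≐ 6,  e ≐ e,  branch(6, cons(e, e), false) ≐ B.
Delete trivial equation 6 ≐ 6.
Delete trivial equation e ≐ e.
Bind B := branch(6, cons(e, e), false); substituting into the remaining equation gives: branch(false, e, Y2) ≐ branch(false, e, cons(branch(6, cons(e, e), false), false)). Substituting into the earlier binding gives V := branch(6, cons(e, e), false).
Decompose branch/3: false ≐ false,  e ≐ e,  Y2 ≐ cons(branch(6, cons(e, e), false), false).
Delete trivial equation false ≐ false.
Delete trivial equation e ≐ e.
Bind Y2 := cons(branch(6, cons(e, e), false), false).
MGU = { V -> branch(6, cons(e, e), false), B -> branch(6, cons(e, e), false), Y2 -> cons(branch(6, cons(e, e), false), false) }, so Y2 -> cons(branch(6, cons(e, e), false), false).

cons(branch(6, cons(e, e), false), false)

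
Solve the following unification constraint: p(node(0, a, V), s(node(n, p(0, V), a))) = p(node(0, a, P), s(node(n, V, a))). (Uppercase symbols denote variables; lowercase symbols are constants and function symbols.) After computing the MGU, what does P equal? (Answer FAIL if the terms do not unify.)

FAIL

Decompose p/2: node(0, a, V) = node(0, a, P),  s(node(n, p(0, V), a)) = s(node(n, V, a)).
Decompose node/3: 0 = 0,  a = a,  V = P.
Delete trivial equation 0 = 0.
Delete trivial equation a = a.
Bind V := P; substituting into the remaining equation gives: s(node(n, p(0, P), a)) = s(node(n, P, a)).
Decompose s/1: node(n, p(0, P), a) = node(n, P, a).
Decompose node/3: n = n,  p(0, P) = P,  a = a.
Delete trivial equation n = n.
Occurs check fails: P occurs in p(0, P); the equation P = p(0, P) has no finite solution.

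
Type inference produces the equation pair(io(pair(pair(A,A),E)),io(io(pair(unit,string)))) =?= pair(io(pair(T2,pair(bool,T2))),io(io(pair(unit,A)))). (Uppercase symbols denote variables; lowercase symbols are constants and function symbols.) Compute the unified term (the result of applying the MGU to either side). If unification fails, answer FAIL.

Decompose pair/2: io(pair(pair(A,A),E)) =?= io(pair(T2,pair(bool,T2))),  io(io(pair(unit,string))) =?= io(io(pair(unit,A))).
Decompose io/1: pair(pair(A,A),E) =?= pair(T2,pair(bool,T2)).
Decompose pair/2: pair(A,A) =?= T2,  E =?= pair(bool,T2).
Bind T2 := pair(A,A); substituting into the one remaining equation that mentions T2 gives: E =?= pair(bool,pair(A,A)).
Bind E := pair(bool,pair(A,A)); no other remaining equation mentions E.
Decompose io/1: io(pair(unit,string)) =?= io(pair(unit,A)).
Decompose io/1: pair(unit,string) =?= pair(unit,A).
Decompose pair/2: unit =?= unit,  string =?= A.
Delete trivial equation unit =?= unit.
Bind A := string. Substituting into the earlier bindings gives T2 := pair(string,string), E := pair(bool,pair(string,string)).
Applying the MGU to either side gives pair(io(pair(pair(string,string),pair(bool,pair(string,string)))),io(io(pair(unit,string)))).

pair(io(pair(pair(string,string),pair(bool,pair(string,string)))),io(io(pair(unit,string))))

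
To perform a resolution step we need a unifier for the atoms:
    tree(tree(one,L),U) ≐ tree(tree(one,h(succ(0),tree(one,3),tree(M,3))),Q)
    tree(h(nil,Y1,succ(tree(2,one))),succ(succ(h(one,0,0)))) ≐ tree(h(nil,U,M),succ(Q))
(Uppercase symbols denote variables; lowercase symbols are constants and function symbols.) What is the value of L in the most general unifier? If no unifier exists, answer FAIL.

Decompose tree/2: tree(one,L) ≐ tree(one,h(succ(0),tree(one,3),tree(M,3))),  U ≐ Q.
Decompose tree/2: one ≐ one,  L ≐ h(succ(0),tree(one,3),tree(M,3)).
Delete trivial equation one ≐ one.
Bind L := h(succ(0),tree(one,3),tree(M,3)); no other remaining equation mentions L.
Bind U := Q; substituting into the remaining equation gives: tree(h(nil,Y1,succ(tree(2,one))),succ(succ(h(one,0,0)))) ≐ tree(h(nil,Q,M),succ(Q)).
Decompose tree/2: h(nil,Y1,succ(tree(2,one))) ≐ h(nil,Q,M),  succ(succ(h(one,0,0))) ≐ succ(Q).
Decompose h/3: nil ≐ nil,  Y1 ≐ Q,  succ(tree(2,one)) ≐ M.
Delete trivial equation nil ≐ nil.
Bind Y1 := Q; no other remaining equation mentions Y1.
Bind M := succ(tree(2,one)); no other remaining equation mentions M. Substituting into the earlier binding gives L := h(succ(0),tree(one,3),tree(succ(tree(2,one)),3)).
Decompose succ/1: succ(h(one,0,0)) ≐ Q.
Bind Q := succ(h(one,0,0)). Substituting into the earlier bindings gives U := succ(h(one,0,0)), Y1 := succ(h(one,0,0)).
MGU = { L -> h(succ(0),tree(one,3),tree(succ(tree(2,one)),3)), U -> succ(h(one,0,0)), Y1 -> succ(h(one,0,0)), M -> succ(tree(2,one)), Q -> succ(h(one,0,0)) }, so L -> h(succ(0),tree(one,3),tree(succ(tree(2,one)),3)).

h(succ(0),tree(one,3),tree(succ(tree(2,one)),3))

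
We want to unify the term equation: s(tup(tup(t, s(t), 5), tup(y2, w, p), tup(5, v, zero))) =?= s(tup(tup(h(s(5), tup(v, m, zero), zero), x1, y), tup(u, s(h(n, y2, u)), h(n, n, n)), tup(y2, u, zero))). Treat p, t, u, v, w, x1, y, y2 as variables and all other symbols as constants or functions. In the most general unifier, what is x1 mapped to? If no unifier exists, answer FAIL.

s(h(s(5), tup(5, m, zero), zero))

Decompose s/1: tup(tup(t, s(t), 5), tup(y2, w, p), tup(5, v, zero)) =?= tup(tup(h(s(5), tup(v, m, zero), zero), x1, y), tup(u, s(h(n, y2, u)), h(n, n, n)), tup(y2, u, zero)).
Decompose tup/3: tup(t, s(t), 5) =?= tup(h(s(5), tup(v, m, zero), zero), x1, y),  tup(y2, w, p) =?= tup(u, s(h(n, y2, u)), h(n, n, n)),  tup(5, v, zero) =?= tup(y2, u, zero).
Decompose tup/3: t =?= h(s(5), tup(v, m, zero), zero),  s(t) =?= x1,  5 =?= y.
Bind t := h(s(5), tup(v, m, zero), zero); substituting into the one remaining equation that mentions t gives: s(h(s(5), tup(v, m, zero), zero)) =?= x1.
Bind x1 := s(h(s(5), tup(v, m, zero), zero)); no other remaining equation mentions x1.
Bind y := 5; no other remaining equation mentions y.
Decompose tup/3: y2 =?= u,  w =?= s(h(n, y2, u)),  p =?= h(n, n, n).
Bind y2 := u; substituting into the 2 remaining equations that mention y2 gives: w =?= s(h(n, u, u)),  tup(5, v, zero) =?= tup(u, u, zero).
Bind w := s(h(n, u, u)); no other remaining equation mentions w.
Bind p := h(n, n, n); no other remaining equation mentions p.
Decompose tup/3: 5 =?= u,  v =?= u,  zero =?= zero.
Bind u := 5; substituting into the one remaining equation that mentions u gives: v =?= 5. Substituting into the earlier bindings gives y2 := 5, w := s(h(n, 5, 5)).
Bind v := 5; no other remaining equation mentions v. Substituting into the earlier bindings gives t := h(s(5), tup(5, m, zero), zero), x1 := s(h(s(5), tup(5, m, zero), zero)).
Delete trivial equation zero =?= zero.
MGU = { t -> h(s(5), tup(5, m, zero), zero), x1 -> s(h(s(5), tup(5, m, zero), zero)), y -> 5, y2 -> 5, w -> s(h(n, 5, 5)), p -> h(n, n, n), u -> 5, v -> 5 }, so x1 -> s(h(s(5), tup(5, m, zero), zero)).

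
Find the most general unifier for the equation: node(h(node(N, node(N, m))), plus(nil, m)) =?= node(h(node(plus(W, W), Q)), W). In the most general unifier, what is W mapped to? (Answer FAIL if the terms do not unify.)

Decompose node/2: h(node(N, node(N, m))) =?= h(node(plus(W, W), Q)),  plus(nil, m) =?= W.
Decompose h/1: node(N, node(N, m)) =?= node(plus(W, W), Q).
Decompose node/2: N =?= plus(W, W),  node(N, m) =?= Q.
Bind N := plus(W, W); substituting into the one remaining equation that mentions N gives: node(plus(W, W), m) =?= Q.
Bind Q := node(plus(W, W), m); no other remaining equation mentions Q.
Bind W := plus(nil, m). Substituting into the earlier bindings gives N := plus(plus(nil, m), plus(nil, m)), Q := node(plus(plus(nil, m), plus(nil, m)), m).
MGU = { N := plus(plus(nil, m), plus(nil, m)), Q := node(plus(plus(nil, m), plus(nil, m)), m), W := plus(nil, m) }, so W := plus(nil, m).

plus(nil, m)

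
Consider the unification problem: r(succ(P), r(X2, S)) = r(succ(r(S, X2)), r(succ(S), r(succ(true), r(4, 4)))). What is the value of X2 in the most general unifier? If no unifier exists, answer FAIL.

succ(r(succ(true), r(4, 4)))

Decompose r/2: succ(P) = succ(r(S, X2)),  r(X2, S) = r(succ(S), r(succ(true), r(4, 4))).
Decompose succ/1: P = r(S, X2).
Bind P := r(S, X2); no other remaining equation mentions P.
Decompose r/2: X2 = succ(S),  S = r(succ(true), r(4, 4)).
Bind X2 := succ(S); no other remaining equation mentions X2. Substituting into the earlier binding gives P := r(S, succ(S)).
Bind S := r(succ(true), r(4, 4)). Substituting into the earlier bindings gives P := r(r(succ(true), r(4, 4)), succ(r(succ(true), r(4, 4)))), X2 := succ(r(succ(true), r(4, 4))).
MGU = { P -> r(r(succ(true), r(4, 4)), succ(r(succ(true), r(4, 4)))), X2 -> succ(r(succ(true), r(4, 4))), S -> r(succ(true), r(4, 4)) }, so X2 -> succ(r(succ(true), r(4, 4))).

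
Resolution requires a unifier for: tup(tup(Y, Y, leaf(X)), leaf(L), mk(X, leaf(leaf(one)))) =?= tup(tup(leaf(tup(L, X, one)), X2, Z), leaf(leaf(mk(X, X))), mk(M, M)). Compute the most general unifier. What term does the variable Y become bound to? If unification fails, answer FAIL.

leaf(tup(leaf(mk(leaf(leaf(one)), leaf(leaf(one)))), leaf(leaf(one)), one))

Decompose tup/3: tup(Y, Y, leaf(X)) =?= tup(leaf(tup(L, X, one)), X2, Z),  leaf(L) =?= leaf(leaf(mk(X, X))),  mk(X, leaf(leaf(one))) =?= mk(M, M).
Decompose tup/3: Y =?= leaf(tup(L, X, one)),  Y =?= X2,  leaf(X) =?= Z.
Bind Y := leaf(tup(L, X, one)); substituting into the one remaining equation that mentions Y gives: leaf(tup(L, X, one)) =?= X2.
Bind X2 := leaf(tup(L, X, one)); no other remaining equation mentions X2.
Bind Z := leaf(X); no other remaining equation mentions Z.
Decompose leaf/1: L =?= leaf(mk(X, X)).
Bind L := leaf(mk(X, X)); no other remaining equation mentions L. Substituting into the earlier bindings gives Y := leaf(tup(leaf(mk(X, X)), X, one)), X2 := leaf(tup(leaf(mk(X, X)), X, one)).
Decompose mk/2: X =?= M,  leaf(leaf(one)) =?= M.
Bind X := M; no other remaining equation mentions X. Substituting into the earlier bindings gives Y := leaf(tup(leaf(mk(M, M)), M, one)), X2 := leaf(tup(leaf(mk(M, M)), M, one)), Z := leaf(M), L := leaf(mk(M, M)).
Bind M := leaf(leaf(one)). Substituting into the earlier bindings gives Y := leaf(tup(leaf(mk(leaf(leaf(one)), leaf(leaf(one)))), leaf(leaf(one)), one)), X2 := leaf(tup(leaf(mk(leaf(leaf(one)), leaf(leaf(one)))), leaf(leaf(one)), one)), Z := leaf(leaf(leaf(one))), L := leaf(mk(leaf(leaf(one)), leaf(leaf(one)))), X := leaf(leaf(one)).
MGU = { Y ↦ leaf(tup(leaf(mk(leaf(leaf(one)), leaf(leaf(one)))), leaf(leaf(one)), one)), X2 ↦ leaf(tup(leaf(mk(leaf(leaf(one)), leaf(leaf(one)))), leaf(leaf(one)), one)), Z ↦ leaf(leaf(leaf(one))), L ↦ leaf(mk(leaf(leaf(one)), leaf(leaf(one)))), X ↦ leaf(leaf(one)), M ↦ leaf(leaf(one)) }, so Y ↦ leaf(tup(leaf(mk(leaf(leaf(one)), leaf(leaf(one)))), leaf(leaf(one)), one)).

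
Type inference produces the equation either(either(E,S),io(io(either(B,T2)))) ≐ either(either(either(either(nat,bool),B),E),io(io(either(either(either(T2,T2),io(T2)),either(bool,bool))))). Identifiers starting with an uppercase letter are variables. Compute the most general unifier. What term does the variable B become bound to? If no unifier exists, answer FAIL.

either(either(either(bool,bool),either(bool,bool)),io(either(bool,bool)))

Decompose either/2: either(E,S) ≐ either(either(either(nat,bool),B),E),  io(io(either(B,T2))) ≐ io(io(either(either(either(T2,T2),io(T2)),either(bool,bool)))).
Decompose either/2: E ≐ either(either(nat,bool),B),  S ≐ E.
Bind E := either(either(nat,bool),B); substituting into the one remaining equation that mentions E gives: S ≐ either(either(nat,bool),B).
Bind S := either(either(nat,bool),B); no other remaining equation mentions S.
Decompose io/1: io(either(B,T2)) ≐ io(either(either(either(T2,T2),io(T2)),either(bool,bool))).
Decompose io/1: either(B,T2) ≐ either(either(either(T2,T2),io(T2)),either(bool,bool)).
Decompose either/2: B ≐ either(either(T2,T2),io(T2)),  T2 ≐ either(bool,bool).
Bind B := either(either(T2,T2),io(T2)); no other remaining equation mentions B. Substituting into the earlier bindings gives E := either(either(nat,bool),either(either(T2,T2),io(T2))), S := either(either(nat,bool),either(either(T2,T2),io(T2))).
Bind T2 := either(bool,bool). Substituting into the earlier bindings gives E := either(either(nat,bool),either(either(either(bool,bool),either(bool,bool)),io(either(bool,bool)))), S := either(either(nat,bool),either(either(either(bool,bool),either(bool,bool)),io(either(bool,bool)))), B := either(either(either(bool,bool),either(bool,bool)),io(either(bool,bool))).
MGU = { E ↦ either(either(nat,bool),either(either(either(bool,bool),either(bool,bool)),io(either(bool,bool)))), S ↦ either(either(nat,bool),either(either(either(bool,bool),either(bool,bool)),io(either(bool,bool)))), B ↦ either(either(either(bool,bool),either(bool,bool)),io(either(bool,bool))), T2 ↦ either(bool,bool) }, so B ↦ either(either(either(bool,bool),either(bool,bool)),io(either(bool,bool))).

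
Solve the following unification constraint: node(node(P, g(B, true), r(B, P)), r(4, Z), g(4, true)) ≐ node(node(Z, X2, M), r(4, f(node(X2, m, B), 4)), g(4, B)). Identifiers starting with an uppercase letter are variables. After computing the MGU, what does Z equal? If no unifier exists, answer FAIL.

Decompose node/3: node(P, g(B, true), r(B, P)) ≐ node(Z, X2, M),  r(4, Z) ≐ r(4, f(node(X2, m, B), 4)),  g(4, true) ≐ g(4, B).
Decompose node/3: P ≐ Z,  g(B, true) ≐ X2,  r(B, P) ≐ M.
Bind P := Z; substituting into the one remaining equation that mentions P gives: r(B, Z) ≐ M.
Bind X2 := g(B, true); substituting into the one remaining equation that mentions X2 gives: r(4, Z) ≐ r(4, f(node(g(B, true), m, B), 4)).
Bind M := r(B, Z); no other remaining equation mentions M.
Decompose r/2: 4 ≐ 4,  Z ≐ f(node(g(B, true), m, B), 4).
Delete trivial equation 4 ≐ 4.
Bind Z := f(node(g(B, true), m, B), 4); no other remaining equation mentions Z. Substituting into the earlier bindings gives P := f(node(g(B, true), m, B), 4), M := r(B, f(node(g(B, true), m, B), 4)).
Decompose g/2: 4 ≐ 4,  true ≐ B.
Delete trivial equation 4 ≐ 4.
Bind B := true. Substituting into the earlier bindings gives P := f(node(g(true, true), m, true), 4), X2 := g(true, true), M := r(true, f(node(g(true, true), m, true), 4)), Z := f(node(g(true, true), m, true), 4).
MGU = { P ↦ f(node(g(true, true), m, true), 4), X2 ↦ g(true, true), M ↦ r(true, f(node(g(true, true), m, true), 4)), Z ↦ f(node(g(true, true), m, true), 4), B ↦ true }, so Z ↦ f(node(g(true, true), m, true), 4).

f(node(g(true, true), m, true), 4)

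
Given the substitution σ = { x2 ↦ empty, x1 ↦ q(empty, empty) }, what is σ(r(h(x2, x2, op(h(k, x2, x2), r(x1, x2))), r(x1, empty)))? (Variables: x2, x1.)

Replace each occurrence of x2 with empty.
Replace each occurrence of x1 with q(empty, empty).
Result: r(h(empty, empty, op(h(k, empty, empty), r(q(empty, empty), empty))), r(q(empty, empty), empty)).

r(h(empty, empty, op(h(k, empty, empty), r(q(empty, empty), empty))), r(q(empty, empty), empty))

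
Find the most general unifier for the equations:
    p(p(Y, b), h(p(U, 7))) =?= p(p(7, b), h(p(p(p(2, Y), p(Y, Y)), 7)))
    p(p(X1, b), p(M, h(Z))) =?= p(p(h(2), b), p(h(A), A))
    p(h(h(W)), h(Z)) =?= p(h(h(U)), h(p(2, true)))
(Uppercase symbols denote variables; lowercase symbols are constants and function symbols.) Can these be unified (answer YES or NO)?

Decompose p/2: p(Y, b) =?= p(7, b),  h(p(U, 7)) =?= h(p(p(p(2, Y), p(Y, Y)), 7)).
Decompose p/2: Y =?= 7,  b =?= b.
Bind Y := 7; substituting into the one remaining equation that mentions Y gives: h(p(U, 7)) =?= h(p(p(p(2, 7), p(7, 7)), 7)).
Delete trivial equation b =?= b.
Decompose h/1: p(U, 7) =?= p(p(p(2, 7), p(7, 7)), 7).
Decompose p/2: U =?= p(p(2, 7), p(7, 7)),  7 =?= 7.
Bind U := p(p(2, 7), p(7, 7)); substituting into the one remaining equation that mentions U gives: p(h(h(W)), h(Z)) =?= p(h(h(p(p(2, 7), p(7, 7)))), h(p(2, true))).
Delete trivial equation 7 =?= 7.
Decompose p/2: p(X1, b) =?= p(h(2), b),  p(M, h(Z)) =?= p(h(A), A).
Decompose p/2: X1 =?= h(2),  b =?= b.
Bind X1 := h(2); no other remaining equation mentions X1.
Delete trivial equation b =?= b.
Decompose p/2: M =?= h(A),  h(Z) =?= A.
Bind M := h(A); no other remaining equation mentions M.
Bind A := h(Z); no other remaining equation mentions A. Substituting into the earlier binding gives M := h(h(Z)).
Decompose p/2: h(h(W)) =?= h(h(p(p(2, 7), p(7, 7)))),  h(Z) =?= h(p(2, true)).
Decompose h/1: h(W) =?= h(p(p(2, 7), p(7, 7))).
Decompose h/1: W =?= p(p(2, 7), p(7, 7)).
Bind W := p(p(2, 7), p(7, 7)); no other remaining equation mentions W.
Decompose h/1: Z =?= p(2, true).
Bind Z := p(2, true). Substituting into the earlier bindings gives M := h(h(p(2, true))), A := h(p(2, true)).
No equations remain and no clash or occurs-check failure arose, so a unifier exists.

YES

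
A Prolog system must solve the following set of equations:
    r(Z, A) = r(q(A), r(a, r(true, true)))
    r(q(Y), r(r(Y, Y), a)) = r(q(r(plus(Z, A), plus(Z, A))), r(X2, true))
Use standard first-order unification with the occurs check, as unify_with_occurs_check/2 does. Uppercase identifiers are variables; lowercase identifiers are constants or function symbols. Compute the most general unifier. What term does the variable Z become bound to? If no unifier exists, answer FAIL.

Decompose r/2: Z = q(A),  A = r(a, r(true, true)).
Bind Z := q(A); substituting into the one remaining equation that mentions Z gives: r(q(Y), r(r(Y, Y), a)) = r(q(r(plus(q(A), A), plus(q(A), A))), r(X2, true)).
Bind A := r(a, r(true, true)); substituting into the remaining equation gives: r(q(Y), r(r(Y, Y), a)) = r(q(r(plus(q(r(a, r(true, true))), r(a, r(true, true))), plus(q(r(a, r(true, true))), r(a, r(true, true))))), r(X2, true)). Substituting into the earlier binding gives Z := q(r(a, r(true, true))).
Decompose r/2: q(Y) = q(r(plus(q(r(a, r(true, true))), r(a, r(true, true))), plus(q(r(a, r(true, true))), r(a, r(true, true))))),  r(r(Y, Y), a) = r(X2, true).
Decompose q/1: Y = r(plus(q(r(a, r(true, true))), r(a, r(true, true))), plus(q(r(a, r(true, true))), r(a, r(true, true)))).
Bind Y := r(plus(q(r(a, r(true, true))), r(a, r(true, true))), plus(q(r(a, r(true, true))), r(a, r(true, true)))); substituting into the remaining equation gives: r(r(r(plus(q(r(a, r(true, true))), r(a, r(true, true))), plus(q(r(a, r(true, true))), r(a, r(true, true)))), r(plus(q(r(a, r(true, true))), r(a, r(true, true))), plus(q(r(a, r(true, true))), r(a, r(true, true))))), a) = r(X2, true).
Decompose r/2: r(r(plus(q(r(a, r(true, true))), r(a, r(true, true))), plus(q(r(a, r(true, true))), r(a, r(true, true)))), r(plus(q(r(a, r(true, true))), r(a, r(true, true))), plus(q(r(a, r(true, true))), r(a, r(true, true))))) = X2,  a = true.
Bind X2 := r(r(plus(q(r(a, r(true, true))), r(a, r(true, true))), plus(q(r(a, r(true, true))), r(a, r(true, true)))), r(plus(q(r(a, r(true, true))), r(a, r(true, true))), plus(q(r(a, r(true, true))), r(a, r(true, true))))); no other remaining equation mentions X2.
Clash: constants a and true differ; no unifier exists.

FAIL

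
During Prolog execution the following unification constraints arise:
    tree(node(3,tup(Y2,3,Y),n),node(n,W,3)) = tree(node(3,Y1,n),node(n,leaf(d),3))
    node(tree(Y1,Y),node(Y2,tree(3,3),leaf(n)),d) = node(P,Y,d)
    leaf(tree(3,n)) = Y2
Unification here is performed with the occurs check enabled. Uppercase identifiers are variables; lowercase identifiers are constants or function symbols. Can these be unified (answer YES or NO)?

YES

Decompose tree/2: node(3,tup(Y2,3,Y),n) = node(3,Y1,n),  node(n,W,3) = node(n,leaf(d),3).
Decompose node/3: 3 = 3,  tup(Y2,3,Y) = Y1,  n = n.
Delete trivial equation 3 = 3.
Bind Y1 := tup(Y2,3,Y); substituting into the one remaining equation that mentions Y1 gives: node(tree(tup(Y2,3,Y),Y),node(Y2,tree(3,3),leaf(n)),d) = node(P,Y,d).
Delete trivial equation n = n.
Decompose node/3: n = n,  W = leaf(d),  3 = 3.
Delete trivial equation n = n.
Bind W := leaf(d); no other remaining equation mentions W.
Delete trivial equation 3 = 3.
Decompose node/3: tree(tup(Y2,3,Y),Y) = P,  node(Y2,tree(3,3),leaf(n)) = Y,  d = d.
Bind P := tree(tup(Y2,3,Y),Y); no other remaining equation mentions P.
Bind Y := node(Y2,tree(3,3),leaf(n)); no other remaining equation mentions Y. Substituting into the earlier bindings gives Y1 := tup(Y2,3,node(Y2,tree(3,3),leaf(n))), P := tree(tup(Y2,3,node(Y2,tree(3,3),leaf(n))),node(Y2,tree(3,3),leaf(n))).
Delete trivial equation d = d.
Bind Y2 := leaf(tree(3,n)). Substituting into the earlier bindings gives Y1 := tup(leaf(tree(3,n)),3,node(leaf(tree(3,n)),tree(3,3),leaf(n))), P := tree(tup(leaf(tree(3,n)),3,node(leaf(tree(3,n)),tree(3,3),leaf(n))),node(leaf(tree(3,n)),tree(3,3),leaf(n))), Y := node(leaf(tree(3,n)),tree(3,3),leaf(n)).
No equations remain and no clash or occurs-check failure arose, so a unifier exists.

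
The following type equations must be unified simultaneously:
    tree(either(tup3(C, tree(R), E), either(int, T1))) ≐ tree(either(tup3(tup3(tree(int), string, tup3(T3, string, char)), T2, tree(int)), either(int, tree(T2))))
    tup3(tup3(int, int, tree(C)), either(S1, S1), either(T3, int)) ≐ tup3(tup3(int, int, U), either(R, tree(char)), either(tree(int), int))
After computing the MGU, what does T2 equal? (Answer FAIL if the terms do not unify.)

tree(tree(char))

Decompose tree/1: either(tup3(C, tree(R), E), either(int, T1)) ≐ either(tup3(tup3(tree(int), string, tup3(T3, string, char)), T2, tree(int)), either(int, tree(T2))).
Decompose either/2: tup3(C, tree(R), E) ≐ tup3(tup3(tree(int), string, tup3(T3, string, char)), T2, tree(int)),  either(int, T1) ≐ either(int, tree(T2)).
Decompose tup3/3: C ≐ tup3(tree(int), string, tup3(T3, string, char)),  tree(R) ≐ T2,  E ≐ tree(int).
Bind C := tup3(tree(int), string, tup3(T3, string, char)); substituting into the one remaining equation that mentions C gives: tup3(tup3(int, int, tree(tup3(tree(int), string, tup3(T3, string, char)))), either(S1, S1), either(T3, int)) ≐ tup3(tup3(int, int, U), either(R, tree(char)), either(tree(int), int)).
Bind T2 := tree(R); substituting into the one remaining equation that mentions T2 gives: either(int, T1) ≐ either(int, tree(tree(R))).
Bind E := tree(int); no other remaining equation mentions E.
Decompose either/2: int ≐ int,  T1 ≐ tree(tree(R)).
Delete trivial equation int ≐ int.
Bind T1 := tree(tree(R)); no other remaining equation mentions T1.
Decompose tup3/3: tup3(int, int, tree(tup3(tree(int), string, tup3(T3, string, char)))) ≐ tup3(int, int, U),  either(S1, S1) ≐ either(R, tree(char)),  either(T3, int) ≐ either(tree(int), int).
Decompose tup3/3: int ≐ int,  int ≐ int,  tree(tup3(tree(int), string, tup3(T3, string, char))) ≐ U.
Delete trivial equation int ≐ int.
Delete trivial equation int ≐ int.
Bind U := tree(tup3(tree(int), string, tup3(T3, string, char))); no other remaining equation mentions U.
Decompose either/2: S1 ≐ R,  S1 ≐ tree(char).
Bind S1 := R; substituting into the one remaining equation that mentions S1 gives: R ≐ tree(char).
Bind R := tree(char); no other remaining equation mentions R. Substituting into the earlier bindings gives T2 := tree(tree(char)), T1 := tree(tree(tree(char))), S1 := tree(char).
Decompose either/2: T3 ≐ tree(int),  int ≐ int.
Bind T3 := tree(int); no other remaining equation mentions T3. Substituting into the earlier bindings gives C := tup3(tree(int), string, tup3(tree(int), string, char)), U := tree(tup3(tree(int), string, tup3(tree(int), string, char))).
Delete trivial equation int ≐ int.
MGU = { C := tup3(tree(int), string, tup3(tree(int), string, char)), T2 := tree(tree(char)), E := tree(int), T1 := tree(tree(tree(char))), U := tree(tup3(tree(int), string, tup3(tree(int), string, char))), S1 := tree(char), R := tree(char), T3 := tree(int) }, so T2 := tree(tree(char)).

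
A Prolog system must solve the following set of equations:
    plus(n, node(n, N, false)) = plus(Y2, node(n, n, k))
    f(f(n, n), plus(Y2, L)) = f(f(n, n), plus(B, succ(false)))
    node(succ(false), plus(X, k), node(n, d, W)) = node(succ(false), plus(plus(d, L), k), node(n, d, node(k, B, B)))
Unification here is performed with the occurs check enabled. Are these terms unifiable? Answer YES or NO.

Decompose plus/2: n = Y2,  node(n, N, false) = node(n, n, k).
Bind Y2 := n; substituting into the one remaining equation that mentions Y2 gives: f(f(n, n), plus(n, L)) = f(f(n, n), plus(B, succ(false))).
Decompose node/3: n = n,  N = n,  false = k.
Delete trivial equation n = n.
Bind N := n; no other remaining equation mentions N.
Clash: constants false and k differ; no unifier exists.

NO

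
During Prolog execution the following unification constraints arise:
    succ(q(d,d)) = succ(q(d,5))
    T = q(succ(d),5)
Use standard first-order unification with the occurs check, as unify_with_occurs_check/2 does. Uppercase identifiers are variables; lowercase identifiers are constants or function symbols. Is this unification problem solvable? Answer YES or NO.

Decompose succ/1: q(d,d) = q(d,5).
Decompose q/2: d = d,  d = 5.
Delete trivial equation d = d.
Clash: constants d and 5 differ; no unifier exists.

NO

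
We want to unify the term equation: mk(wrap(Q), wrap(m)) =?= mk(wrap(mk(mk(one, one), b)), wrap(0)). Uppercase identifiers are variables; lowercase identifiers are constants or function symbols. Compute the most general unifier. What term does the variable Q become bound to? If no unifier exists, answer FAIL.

FAIL

Decompose mk/2: wrap(Q) =?= wrap(mk(mk(one, one), b)),  wrap(m) =?= wrap(0).
Decompose wrap/1: Q =?= mk(mk(one, one), b).
Bind Q := mk(mk(one, one), b); no other remaining equation mentions Q.
Decompose wrap/1: m =?= 0.
Clash: constants m and 0 differ; no unifier exists.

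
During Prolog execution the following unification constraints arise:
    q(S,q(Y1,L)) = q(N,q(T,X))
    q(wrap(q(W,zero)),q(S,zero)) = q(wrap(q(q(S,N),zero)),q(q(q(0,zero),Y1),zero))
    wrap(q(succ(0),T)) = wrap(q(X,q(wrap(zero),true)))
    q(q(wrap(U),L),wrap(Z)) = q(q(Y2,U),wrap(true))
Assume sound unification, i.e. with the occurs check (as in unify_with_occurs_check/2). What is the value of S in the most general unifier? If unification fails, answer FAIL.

q(q(0,zero),q(wrap(zero),true))

Decompose q/2: S = N,  q(Y1,L) = q(T,X).
Bind S := N; substituting into the one remaining equation that mentions S gives: q(wrap(q(W,zero)),q(N,zero)) = q(wrap(q(q(N,N),zero)),q(q(q(0,zero),Y1),zero)).
Decompose q/2: Y1 = T,  L = X.
Bind Y1 := T; substituting into the one remaining equation that mentions Y1 gives: q(wrap(q(W,zero)),q(N,zero)) = q(wrap(q(q(N,N),zero)),q(q(q(0,zero),T),zero)).
Bind L := X; substituting into the one remaining equation that mentions L gives: q(q(wrap(U),X),wrap(Z)) = q(q(Y2,U),wrap(true)).
Decompose q/2: wrap(q(W,zero)) = wrap(q(q(N,N),zero)),  q(N,zero) = q(q(q(0,zero),T),zero).
Decompose wrap/1: q(W,zero) = q(q(N,N),zero).
Decompose q/2: W = q(N,N),  zero = zero.
Bind W := q(N,N); no other remaining equation mentions W.
Delete trivial equation zero = zero.
Decompose q/2: N = q(q(0,zero),T),  zero = zero.
Bind N := q(q(0,zero),T); no other remaining equation mentions N. Substituting into the earlier bindings gives S := q(q(0,zero),T), W := q(q(q(0,zero),T),q(q(0,zero),T)).
Delete trivial equation zero = zero.
Decompose wrap/1: q(succ(0),T) = q(X,q(wrap(zero),true)).
Decompose q/2: succ(0) = X,  T = q(wrap(zero),true).
Bind X := succ(0); substituting into the one remaining equation that mentions X gives: q(q(wrap(U),succ(0)),wrap(Z)) = q(q(Y2,U),wrap(true)). Substituting into the earlier binding gives L := succ(0).
Bind T := q(wrap(zero),true); no other remaining equation mentions T. Substituting into the earlier bindings gives S := q(q(0,zero),q(wrap(zero),true)), Y1 := q(wrap(zero),true), W := q(q(q(0,zero),q(wrap(zero),true)),q(q(0,zero),q(wrap(zero),true))), N := q(q(0,zero),q(wrap(zero),true)).
Decompose q/2: q(wrap(U),succ(0)) = q(Y2,U),  wrap(Z) = wrap(true).
Decompose q/2: wrap(U) = Y2,  succ(0) = U.
Bind Y2 := wrap(U); no other remaining equation mentions Y2.
Bind U := succ(0); no other remaining equation mentions U. Substituting into the earlier binding gives Y2 := wrap(succ(0)).
Decompose wrap/1: Z = true.
Bind Z := true.
MGU = { S ↦ q(q(0,zero),q(wrap(zero),true)), Y1 ↦ q(wrap(zero),true), L ↦ succ(0), W ↦ q(q(q(0,zero),q(wrap(zero),true)),q(q(0,zero),q(wrap(zero),true))), N ↦ q(q(0,zero),q(wrap(zero),true)), X ↦ succ(0), T ↦ q(wrap(zero),true), Y2 ↦ wrap(succ(0)), U ↦ succ(0), Z ↦ true }, so S ↦ q(q(0,zero),q(wrap(zero),true)).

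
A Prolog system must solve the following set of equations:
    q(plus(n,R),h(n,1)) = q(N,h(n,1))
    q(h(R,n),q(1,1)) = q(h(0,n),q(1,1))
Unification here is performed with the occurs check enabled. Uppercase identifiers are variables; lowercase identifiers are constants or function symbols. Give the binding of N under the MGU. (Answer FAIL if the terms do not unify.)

plus(n,0)

Decompose q/2: plus(n,R) = N,  h(n,1) = h(n,1).
Bind N := plus(n,R); no other remaining equation mentions N.
Delete trivial equation h(n,1) = h(n,1).
Decompose q/2: h(R,n) = h(0,n),  q(1,1) = q(1,1).
Decompose h/2: R = 0,  n = n.
Bind R := 0; no other remaining equation mentions R. Substituting into the earlier binding gives N := plus(n,0).
Delete trivial equation n = n.
Delete trivial equation q(1,1) = q(1,1).
MGU = { N ↦ plus(n,0), R ↦ 0 }, so N ↦ plus(n,0).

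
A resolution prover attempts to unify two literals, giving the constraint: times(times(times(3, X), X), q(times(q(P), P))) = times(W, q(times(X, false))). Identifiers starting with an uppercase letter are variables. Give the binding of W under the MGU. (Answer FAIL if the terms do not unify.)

Decompose times/2: times(times(3, X), X) = W,  q(times(q(P), P)) = q(times(X, false)).
Bind W := times(times(3, X), X); no other remaining equation mentions W.
Decompose q/1: times(q(P), P) = times(X, false).
Decompose times/2: q(P) = X,  P = false.
Bind X := q(P); no other remaining equation mentions X. Substituting into the earlier binding gives W := times(times(3, q(P)), q(P)).
Bind P := false. Substituting into the earlier bindings gives W := times(times(3, q(false)), q(false)), X := q(false).
MGU = { W ↦ times(times(3, q(false)), q(false)), X ↦ q(false), P ↦ false }, so W ↦ times(times(3, q(false)), q(false)).

times(times(3, q(false)), q(false))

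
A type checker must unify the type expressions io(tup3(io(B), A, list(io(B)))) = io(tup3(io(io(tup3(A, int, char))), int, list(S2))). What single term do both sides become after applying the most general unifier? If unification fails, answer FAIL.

io(tup3(io(io(tup3(int, int, char))), int, list(io(io(tup3(int, int, char))))))

Decompose io/1: tup3(io(B), A, list(io(B))) = tup3(io(io(tup3(A, int, char))), int, list(S2)).
Decompose tup3/3: io(B) = io(io(tup3(A, int, char))),  A = int,  list(io(B)) = list(S2).
Decompose io/1: B = io(tup3(A, int, char)).
Bind B := io(tup3(A, int, char)); substituting into the one remaining equation that mentions B gives: list(io(io(tup3(A, int, char)))) = list(S2).
Bind A := int; substituting into the remaining equation gives: list(io(io(tup3(int, int, char)))) = list(S2). Substituting into the earlier binding gives B := io(tup3(int, int, char)).
Decompose list/1: io(io(tup3(int, int, char))) = S2.
Bind S2 := io(io(tup3(int, int, char))).
Applying the MGU to either side gives io(tup3(io(io(tup3(int, int, char))), int, list(io(io(tup3(int, int, char)))))).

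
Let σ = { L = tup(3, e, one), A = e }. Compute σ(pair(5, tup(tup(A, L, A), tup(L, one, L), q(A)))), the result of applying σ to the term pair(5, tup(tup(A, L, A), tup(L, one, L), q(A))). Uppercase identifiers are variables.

pair(5, tup(tup(e, tup(3, e, one), e), tup(tup(3, e, one), one, tup(3, e, one)), q(e)))

Replace each occurrence of L with tup(3, e, one).
Replace each occurrence of A with e.
Result: pair(5, tup(tup(e, tup(3, e, one), e), tup(tup(3, e, one), one, tup(3, e, one)), q(e))).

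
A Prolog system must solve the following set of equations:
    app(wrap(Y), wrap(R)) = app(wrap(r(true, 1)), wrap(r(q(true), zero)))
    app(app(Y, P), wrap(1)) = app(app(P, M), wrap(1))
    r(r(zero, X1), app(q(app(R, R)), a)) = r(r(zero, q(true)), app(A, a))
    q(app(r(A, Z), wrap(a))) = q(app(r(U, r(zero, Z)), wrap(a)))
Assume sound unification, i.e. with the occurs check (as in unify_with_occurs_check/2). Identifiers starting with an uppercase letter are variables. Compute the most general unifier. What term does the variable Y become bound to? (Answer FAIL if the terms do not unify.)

Decompose app/2: wrap(Y) = wrap(r(true, 1)),  wrap(R) = wrap(r(q(true), zero)).
Decompose wrap/1: Y = r(true, 1).
Bind Y := r(true, 1); substituting into the one remaining equation that mentions Y gives: app(app(r(true, 1), P), wrap(1)) = app(app(P, M), wrap(1)).
Decompose wrap/1: R = r(q(true), zero).
Bind R := r(q(true), zero); substituting into the one remaining equation that mentions R gives: r(r(zero, X1), app(q(app(r(q(true), zero), r(q(true), zero))), a)) = r(r(zero, q(true)), app(A, a)).
Decompose app/2: app(r(true, 1), P) = app(P, M),  wrap(1) = wrap(1).
Decompose app/2: r(true, 1) = P,  P = M.
Bind P := r(true, 1); substituting into the one remaining equation that mentions P gives: r(true, 1) = M.
Bind M := r(true, 1); no other remaining equation mentions M.
Delete trivial equation wrap(1) = wrap(1).
Decompose r/2: r(zero, X1) = r(zero, q(true)),  app(q(app(r(q(true), zero), r(q(true), zero))), a) = app(A, a).
Decompose r/2: zero = zero,  X1 = q(true).
Delete trivial equation zero = zero.
Bind X1 := q(true); no other remaining equation mentions X1.
Decompose app/2: q(app(r(q(true), zero), r(q(true), zero))) = A,  a = a.
Bind A := q(app(r(q(true), zero), r(q(true), zero))); substituting into the one remaining equation that mentions A gives: q(app(r(q(app(r(q(true), zero), r(q(true), zero))), Z), wrap(a))) = q(app(r(U, r(zero, Z)), wrap(a))).
Delete trivial equation a = a.
Decompose q/1: app(r(q(app(r(q(true), zero), r(q(true), zero))), Z), wrap(a)) = app(r(U, r(zero, Z)), wrap(a)).
Decompose app/2: r(q(app(r(q(true), zero), r(q(true), zero))), Z) = r(U, r(zero, Z)),  wrap(a) = wrap(a).
Decompose r/2: q(app(r(q(true), zero), r(q(true), zero))) = U,  Z = r(zero, Z).
Bind U := q(app(r(q(true), zero), r(q(true), zero))); no other remaining equation mentions U.
Occurs check fails: Z occurs in r(zero, Z); the equation Z = r(zero, Z) has no finite solution.

FAIL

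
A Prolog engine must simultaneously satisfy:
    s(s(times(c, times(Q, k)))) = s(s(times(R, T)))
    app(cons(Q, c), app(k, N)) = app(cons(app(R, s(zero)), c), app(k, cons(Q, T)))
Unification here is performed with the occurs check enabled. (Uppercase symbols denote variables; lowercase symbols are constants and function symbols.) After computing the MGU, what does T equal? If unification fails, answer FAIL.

Decompose s/1: s(times(c, times(Q, k))) = s(times(R, T)).
Decompose s/1: times(c, times(Q, k)) = times(R, T).
Decompose times/2: c = R,  times(Q, k) = T.
Bind R := c; substituting into the one remaining equation that mentions R gives: app(cons(Q, c), app(k, N)) = app(cons(app(c, s(zero)), c), app(k, cons(Q, T))).
Bind T := times(Q, k); substituting into the remaining equation gives: app(cons(Q, c), app(k, N)) = app(cons(app(c, s(zero)), c), app(k, cons(Q, times(Q, k)))).
Decompose app/2: cons(Q, c) = cons(app(c, s(zero)), c),  app(k, N) = app(k, cons(Q, times(Q, k))).
Decompose cons/2: Q = app(c, s(zero)),  c = c.
Bind Q := app(c, s(zero)); substituting into the one remaining equation that mentions Q gives: app(k, N) = app(k, cons(app(c, s(zero)), times(app(c, s(zero)), k))). Substituting into the earlier binding gives T := times(app(c, s(zero)), k).
Delete trivial equation c = c.
Decompose app/2: k = k,  N = cons(app(c, s(zero)), times(app(c, s(zero)), k)).
Delete trivial equation k = k.
Bind N := cons(app(c, s(zero)), times(app(c, s(zero)), k)).
MGU = { R -> c, T -> times(app(c, s(zero)), k), Q -> app(c, s(zero)), N -> cons(app(c, s(zero)), times(app(c, s(zero)), k)) }, so T -> times(app(c, s(zero)), k).

times(app(c, s(zero)), k)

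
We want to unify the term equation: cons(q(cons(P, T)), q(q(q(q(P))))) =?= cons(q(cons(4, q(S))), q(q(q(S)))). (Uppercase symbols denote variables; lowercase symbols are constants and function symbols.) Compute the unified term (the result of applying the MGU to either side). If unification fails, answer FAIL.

cons(q(cons(4, q(q(4)))), q(q(q(q(4)))))

Decompose cons/2: q(cons(P, T)) =?= q(cons(4, q(S))),  q(q(q(q(P)))) =?= q(q(q(S))).
Decompose q/1: cons(P, T) =?= cons(4, q(S)).
Decompose cons/2: P =?= 4,  T =?= q(S).
Bind P := 4; substituting into the one remaining equation that mentions P gives: q(q(q(q(4)))) =?= q(q(q(S))).
Bind T := q(S); no other remaining equation mentions T.
Decompose q/1: q(q(q(4))) =?= q(q(S)).
Decompose q/1: q(q(4)) =?= q(S).
Decompose q/1: q(4) =?= S.
Bind S := q(4). Substituting into the earlier binding gives T := q(q(4)).
Applying the MGU to either side gives cons(q(cons(4, q(q(4)))), q(q(q(q(4))))).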